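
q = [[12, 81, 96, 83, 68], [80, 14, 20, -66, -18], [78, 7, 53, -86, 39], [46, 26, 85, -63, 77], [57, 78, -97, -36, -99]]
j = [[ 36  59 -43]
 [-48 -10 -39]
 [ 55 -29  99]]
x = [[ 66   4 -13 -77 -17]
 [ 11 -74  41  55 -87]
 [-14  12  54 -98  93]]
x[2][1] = 12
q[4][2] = -97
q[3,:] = [46, 26, 85, -63, 77]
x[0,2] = -13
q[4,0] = 57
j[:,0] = [36, -48, 55]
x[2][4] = 93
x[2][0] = -14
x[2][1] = 12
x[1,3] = 55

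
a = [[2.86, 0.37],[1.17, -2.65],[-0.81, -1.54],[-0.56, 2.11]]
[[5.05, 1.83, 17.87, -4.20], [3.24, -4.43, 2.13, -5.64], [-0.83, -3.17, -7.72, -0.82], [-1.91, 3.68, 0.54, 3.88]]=a @ [[1.82, 0.4, 6.01, -1.65], [-0.42, 1.85, 1.85, 1.4]]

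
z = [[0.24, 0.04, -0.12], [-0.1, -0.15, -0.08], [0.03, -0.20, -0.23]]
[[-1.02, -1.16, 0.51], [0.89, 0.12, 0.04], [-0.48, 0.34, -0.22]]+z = [[-0.78, -1.12, 0.39],[0.79, -0.03, -0.04],[-0.45, 0.14, -0.45]]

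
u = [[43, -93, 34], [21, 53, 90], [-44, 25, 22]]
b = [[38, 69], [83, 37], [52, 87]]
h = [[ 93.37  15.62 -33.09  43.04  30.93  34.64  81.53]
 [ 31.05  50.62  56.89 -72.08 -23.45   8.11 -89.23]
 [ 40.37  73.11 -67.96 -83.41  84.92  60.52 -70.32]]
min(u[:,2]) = 22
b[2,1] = 87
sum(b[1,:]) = 120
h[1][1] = 50.62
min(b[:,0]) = 38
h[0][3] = 43.04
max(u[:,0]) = 43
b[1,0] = 83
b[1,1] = 37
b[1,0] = 83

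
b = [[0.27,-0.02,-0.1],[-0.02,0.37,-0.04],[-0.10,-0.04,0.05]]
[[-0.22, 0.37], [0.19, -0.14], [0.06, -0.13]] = b@[[-0.60, 1.04], [0.52, -0.41], [0.43, -0.84]]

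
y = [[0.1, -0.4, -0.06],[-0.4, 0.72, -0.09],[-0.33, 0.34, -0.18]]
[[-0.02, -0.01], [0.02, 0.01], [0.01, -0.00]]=y @ [[-0.01, -0.00],[0.03, 0.01],[0.04, 0.02]]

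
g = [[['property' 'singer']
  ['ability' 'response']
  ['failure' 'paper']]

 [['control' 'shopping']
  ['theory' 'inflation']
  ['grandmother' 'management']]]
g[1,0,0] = 'control'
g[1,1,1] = 'inflation'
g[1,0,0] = 'control'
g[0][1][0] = 'ability'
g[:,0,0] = ['property', 'control']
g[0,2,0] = 'failure'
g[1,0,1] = 'shopping'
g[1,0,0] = 'control'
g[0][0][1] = 'singer'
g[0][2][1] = 'paper'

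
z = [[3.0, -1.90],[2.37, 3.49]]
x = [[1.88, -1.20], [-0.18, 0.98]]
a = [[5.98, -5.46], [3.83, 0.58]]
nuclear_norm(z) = 7.77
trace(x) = 2.86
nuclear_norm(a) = 11.37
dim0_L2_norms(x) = [1.89, 1.55]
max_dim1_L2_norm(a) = 8.1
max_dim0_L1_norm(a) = 9.81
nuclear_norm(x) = 3.04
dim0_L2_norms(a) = [7.1, 5.49]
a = z @ x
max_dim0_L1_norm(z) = 5.39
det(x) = 1.63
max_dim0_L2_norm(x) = 1.89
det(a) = 24.38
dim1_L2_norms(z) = [3.55, 4.22]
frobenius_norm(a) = 8.98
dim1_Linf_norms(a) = [5.98, 3.83]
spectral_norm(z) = 4.22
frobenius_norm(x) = 2.44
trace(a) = 6.56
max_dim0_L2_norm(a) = 7.1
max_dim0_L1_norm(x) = 2.18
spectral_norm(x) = 2.34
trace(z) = 6.49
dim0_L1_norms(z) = [5.37, 5.39]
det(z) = 14.97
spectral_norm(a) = 8.51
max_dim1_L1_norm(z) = 5.86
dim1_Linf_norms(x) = [1.88, 0.98]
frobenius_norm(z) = 5.51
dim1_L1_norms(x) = [3.08, 1.16]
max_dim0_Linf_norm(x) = 1.88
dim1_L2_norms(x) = [2.23, 1.0]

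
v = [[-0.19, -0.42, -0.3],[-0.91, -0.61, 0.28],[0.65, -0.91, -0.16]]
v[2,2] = -0.156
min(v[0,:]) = -0.423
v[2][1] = -0.909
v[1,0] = -0.912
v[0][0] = -0.193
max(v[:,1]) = -0.423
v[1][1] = -0.609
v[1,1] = -0.609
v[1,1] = -0.609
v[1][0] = -0.912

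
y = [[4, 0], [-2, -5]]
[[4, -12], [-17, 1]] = y @ [[1, -3], [3, 1]]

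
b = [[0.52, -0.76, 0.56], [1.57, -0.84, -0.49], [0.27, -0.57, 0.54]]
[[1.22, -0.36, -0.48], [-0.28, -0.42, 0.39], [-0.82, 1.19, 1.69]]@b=[[-0.06, -0.35, 0.60], [-0.70, 0.34, 0.26], [1.9, -1.34, -0.13]]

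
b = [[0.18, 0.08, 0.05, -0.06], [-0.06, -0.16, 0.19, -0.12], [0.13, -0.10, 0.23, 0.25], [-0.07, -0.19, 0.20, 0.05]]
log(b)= [[-2.56-0.08j,1.46-0.12j,(0.99+0.12j),(-2.12-0.16j)], [(1.74+1.03j),-3.91+1.61j,(-1.45-1.59j),3.73+2.11j], [(1.34-0.12j),-1.89-0.19j,-2.21+0.19j,2.80-0.25j], [(0.28+0.69j),-0.19+1.08j,-0.02-1.07j,(-1.05+1.42j)]]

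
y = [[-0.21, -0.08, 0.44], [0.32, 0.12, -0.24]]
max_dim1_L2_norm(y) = 0.49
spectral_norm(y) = 0.63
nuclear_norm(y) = 0.78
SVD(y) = [[-0.77,0.64], [0.64,0.77]] @ diag([0.628450030871458, 0.15346191285678434]) @ [[0.58, 0.22, -0.78],  [0.73, 0.27, 0.62]]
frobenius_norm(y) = 0.65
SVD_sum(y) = [[-0.28, -0.11, 0.38], [0.23, 0.09, -0.31]] + [[0.07, 0.03, 0.06], [0.09, 0.03, 0.07]]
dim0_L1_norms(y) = [0.53, 0.2, 0.68]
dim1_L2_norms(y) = [0.49, 0.42]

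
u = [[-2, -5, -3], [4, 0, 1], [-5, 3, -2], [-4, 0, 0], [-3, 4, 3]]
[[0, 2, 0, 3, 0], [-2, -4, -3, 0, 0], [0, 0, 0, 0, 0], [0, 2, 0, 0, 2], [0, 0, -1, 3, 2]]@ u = [[-4, 0, 2], [3, 1, 8], [0, 0, 0], [2, 8, 8], [-13, 5, 8]]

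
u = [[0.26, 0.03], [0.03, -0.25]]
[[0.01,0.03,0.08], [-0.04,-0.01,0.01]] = u@[[0.00, 0.1, 0.29], [0.17, 0.04, -0.01]]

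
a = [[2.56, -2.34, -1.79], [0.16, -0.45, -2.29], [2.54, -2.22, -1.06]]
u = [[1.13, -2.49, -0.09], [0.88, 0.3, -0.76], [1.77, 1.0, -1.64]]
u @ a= [[2.27,-1.32,3.77], [0.37,-0.51,-1.46], [0.53,-0.95,-3.72]]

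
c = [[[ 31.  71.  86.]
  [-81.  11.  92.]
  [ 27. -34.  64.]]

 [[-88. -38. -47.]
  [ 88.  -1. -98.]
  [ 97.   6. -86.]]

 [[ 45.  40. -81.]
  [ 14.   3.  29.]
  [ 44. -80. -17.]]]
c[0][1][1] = 11.0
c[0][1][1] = 11.0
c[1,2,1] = 6.0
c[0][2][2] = 64.0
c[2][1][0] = 14.0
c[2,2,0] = 44.0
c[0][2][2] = 64.0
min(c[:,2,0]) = 27.0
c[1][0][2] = -47.0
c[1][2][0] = 97.0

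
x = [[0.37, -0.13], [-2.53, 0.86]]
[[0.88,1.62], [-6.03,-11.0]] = x @ [[2.31, 3.73], [-0.22, -1.82]]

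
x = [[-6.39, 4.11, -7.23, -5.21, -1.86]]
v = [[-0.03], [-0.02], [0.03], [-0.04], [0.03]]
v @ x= [[0.19, -0.12, 0.22, 0.16, 0.06],[0.13, -0.08, 0.14, 0.1, 0.04],[-0.19, 0.12, -0.22, -0.16, -0.06],[0.26, -0.16, 0.29, 0.21, 0.07],[-0.19, 0.12, -0.22, -0.16, -0.06]]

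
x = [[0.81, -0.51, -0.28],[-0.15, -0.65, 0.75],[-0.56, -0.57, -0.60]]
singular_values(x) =[1.0, 1.0, 1.0]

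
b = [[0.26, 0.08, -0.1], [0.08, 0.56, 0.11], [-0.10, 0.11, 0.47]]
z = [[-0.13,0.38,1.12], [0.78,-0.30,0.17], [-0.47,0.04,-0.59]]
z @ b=[[-0.12,  0.33,  0.58], [0.16,  -0.09,  -0.03], [-0.06,  -0.08,  -0.23]]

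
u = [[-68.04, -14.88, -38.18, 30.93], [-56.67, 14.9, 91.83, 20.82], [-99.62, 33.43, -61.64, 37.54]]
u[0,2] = -38.18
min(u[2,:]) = -99.62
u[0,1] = -14.88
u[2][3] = 37.54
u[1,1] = 14.9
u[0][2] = -38.18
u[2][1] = 33.43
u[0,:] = [-68.04, -14.88, -38.18, 30.93]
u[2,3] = 37.54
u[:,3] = [30.93, 20.82, 37.54]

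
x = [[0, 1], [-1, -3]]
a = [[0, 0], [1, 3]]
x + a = [[0, 1], [0, 0]]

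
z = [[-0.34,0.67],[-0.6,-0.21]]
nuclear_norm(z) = 1.38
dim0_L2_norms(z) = [0.69, 0.7]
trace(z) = -0.55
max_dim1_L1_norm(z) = 1.01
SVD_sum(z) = [[-0.49, 0.53], [-0.17, 0.18]] + [[0.15,  0.14], [-0.43,  -0.39]]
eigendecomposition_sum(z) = [[(-0.17+0.3j), (0.33+0.15j)], [-0.30-0.13j, (-0.1+0.33j)]] + [[(-0.17-0.3j), 0.34-0.15j], [-0.30+0.13j, -0.10-0.33j]]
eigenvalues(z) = [(-0.27+0.63j), (-0.27-0.63j)]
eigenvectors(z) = [[0.73+0.00j, (0.73-0j)], [0.07+0.68j, (0.07-0.68j)]]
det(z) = 0.47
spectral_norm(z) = 0.77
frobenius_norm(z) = 0.98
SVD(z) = [[-0.94,  -0.33],  [-0.33,  0.94]] @ diag([0.7658139996202948, 0.618165769017961]) @ [[0.68, -0.74], [-0.74, -0.68]]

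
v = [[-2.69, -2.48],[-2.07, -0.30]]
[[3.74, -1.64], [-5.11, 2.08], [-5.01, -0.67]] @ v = [[-6.67, -8.78],[9.44, 12.05],[14.86, 12.63]]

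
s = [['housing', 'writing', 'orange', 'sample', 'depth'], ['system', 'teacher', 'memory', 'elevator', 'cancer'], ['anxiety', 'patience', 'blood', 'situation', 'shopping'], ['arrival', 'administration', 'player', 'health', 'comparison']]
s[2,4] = 'shopping'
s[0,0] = 'housing'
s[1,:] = ['system', 'teacher', 'memory', 'elevator', 'cancer']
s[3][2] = 'player'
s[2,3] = 'situation'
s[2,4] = 'shopping'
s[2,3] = 'situation'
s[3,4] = 'comparison'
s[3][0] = 'arrival'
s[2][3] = 'situation'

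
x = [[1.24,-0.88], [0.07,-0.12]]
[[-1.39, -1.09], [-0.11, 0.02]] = x @ [[-0.78,-1.67], [0.48,-1.12]]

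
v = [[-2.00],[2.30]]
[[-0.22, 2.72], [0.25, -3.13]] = v @[[0.11, -1.36]]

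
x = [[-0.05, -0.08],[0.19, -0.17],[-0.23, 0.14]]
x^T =[[-0.05, 0.19, -0.23], [-0.08, -0.17, 0.14]]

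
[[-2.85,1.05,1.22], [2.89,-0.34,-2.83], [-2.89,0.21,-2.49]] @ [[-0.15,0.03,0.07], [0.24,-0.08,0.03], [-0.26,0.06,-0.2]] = [[0.36, -0.10, -0.41], [0.22, -0.06, 0.76], [1.13, -0.25, 0.30]]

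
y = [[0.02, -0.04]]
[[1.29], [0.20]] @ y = [[0.03, -0.05], [0.00, -0.01]]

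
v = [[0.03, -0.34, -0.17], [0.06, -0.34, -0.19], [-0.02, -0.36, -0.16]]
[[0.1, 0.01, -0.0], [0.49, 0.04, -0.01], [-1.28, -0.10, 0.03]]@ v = [[0.0, -0.04, -0.02], [0.02, -0.18, -0.09], [-0.04, 0.46, 0.23]]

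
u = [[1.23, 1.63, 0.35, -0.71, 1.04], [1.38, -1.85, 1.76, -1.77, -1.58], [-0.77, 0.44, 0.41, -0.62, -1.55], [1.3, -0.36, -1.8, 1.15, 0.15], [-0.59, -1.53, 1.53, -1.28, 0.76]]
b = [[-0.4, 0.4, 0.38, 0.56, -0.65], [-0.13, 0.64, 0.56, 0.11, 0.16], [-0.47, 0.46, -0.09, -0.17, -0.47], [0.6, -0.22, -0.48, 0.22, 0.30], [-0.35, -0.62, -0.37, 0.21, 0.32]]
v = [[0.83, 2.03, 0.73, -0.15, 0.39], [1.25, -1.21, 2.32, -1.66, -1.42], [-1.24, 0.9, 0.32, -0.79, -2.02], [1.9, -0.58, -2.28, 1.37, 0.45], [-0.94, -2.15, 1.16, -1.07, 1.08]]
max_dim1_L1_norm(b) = 2.39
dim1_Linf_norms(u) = [1.63, 1.85, 1.55, 1.8, 1.53]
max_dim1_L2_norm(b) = 1.1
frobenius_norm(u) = 6.11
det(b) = 0.19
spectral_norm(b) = 1.60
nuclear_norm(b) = 4.08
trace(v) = 2.39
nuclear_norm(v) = 13.38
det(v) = 30.47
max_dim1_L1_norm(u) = 8.34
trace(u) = 1.70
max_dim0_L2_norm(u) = 2.99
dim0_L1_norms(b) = [1.95, 2.34, 1.88, 1.27, 1.9]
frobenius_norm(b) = 2.06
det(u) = 18.95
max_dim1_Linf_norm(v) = 2.32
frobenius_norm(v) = 6.80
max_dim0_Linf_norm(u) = 1.85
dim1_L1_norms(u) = [4.96, 8.34, 3.79, 4.76, 5.69]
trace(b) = 0.69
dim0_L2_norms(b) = [0.94, 1.1, 0.91, 0.67, 0.93]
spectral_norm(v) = 4.67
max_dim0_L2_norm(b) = 1.1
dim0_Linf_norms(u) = [1.38, 1.85, 1.8, 1.77, 1.58]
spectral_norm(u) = 4.45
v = u + b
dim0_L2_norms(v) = [2.88, 3.37, 3.54, 2.53, 2.76]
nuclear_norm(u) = 11.97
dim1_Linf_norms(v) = [2.03, 2.32, 2.02, 2.28, 2.15]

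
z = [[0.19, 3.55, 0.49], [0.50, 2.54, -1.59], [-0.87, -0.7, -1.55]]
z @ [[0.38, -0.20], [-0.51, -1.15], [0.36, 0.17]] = [[-1.56, -4.04],[-1.68, -3.29],[-0.53, 0.72]]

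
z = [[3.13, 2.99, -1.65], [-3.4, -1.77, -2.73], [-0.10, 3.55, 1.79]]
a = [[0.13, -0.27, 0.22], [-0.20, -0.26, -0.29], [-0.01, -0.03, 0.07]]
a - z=[[-3.0, -3.26, 1.87], [3.20, 1.51, 2.44], [0.09, -3.58, -1.72]]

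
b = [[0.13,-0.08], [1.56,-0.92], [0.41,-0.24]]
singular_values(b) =[1.88, 0.0]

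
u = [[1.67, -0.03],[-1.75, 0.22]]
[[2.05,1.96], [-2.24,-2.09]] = u@[[1.22, 1.17], [-0.50, -0.18]]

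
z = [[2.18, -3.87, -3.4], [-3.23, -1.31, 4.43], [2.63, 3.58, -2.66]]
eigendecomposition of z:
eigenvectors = [[-0.02, -0.88, 0.82], [-0.69, 0.47, -0.12], [0.73, -0.10, 0.55]]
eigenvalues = [-6.11, 3.85, 0.48]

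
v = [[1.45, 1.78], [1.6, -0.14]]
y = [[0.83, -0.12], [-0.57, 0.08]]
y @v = [[1.01, 1.49],[-0.7, -1.03]]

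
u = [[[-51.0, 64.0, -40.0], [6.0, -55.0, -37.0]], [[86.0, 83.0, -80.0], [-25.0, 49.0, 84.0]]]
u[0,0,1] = 64.0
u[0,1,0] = 6.0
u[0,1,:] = [6.0, -55.0, -37.0]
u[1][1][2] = 84.0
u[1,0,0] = 86.0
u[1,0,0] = 86.0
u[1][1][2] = 84.0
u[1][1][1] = 49.0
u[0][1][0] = 6.0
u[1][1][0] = -25.0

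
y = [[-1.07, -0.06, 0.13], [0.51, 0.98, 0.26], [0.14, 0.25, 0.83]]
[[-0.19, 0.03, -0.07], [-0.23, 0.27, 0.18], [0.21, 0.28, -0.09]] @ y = [[0.21, 0.02, -0.08],[0.41, 0.32, 0.19],[-0.09, 0.24, 0.03]]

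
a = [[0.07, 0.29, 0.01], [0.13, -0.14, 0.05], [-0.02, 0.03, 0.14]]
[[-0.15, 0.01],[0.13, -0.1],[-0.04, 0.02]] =a@[[0.38,-0.56], [-0.59,0.18], [-0.13,0.03]]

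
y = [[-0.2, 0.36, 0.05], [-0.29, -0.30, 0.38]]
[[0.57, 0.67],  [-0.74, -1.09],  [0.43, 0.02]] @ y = [[-0.31,0.0,0.28], [0.46,0.06,-0.45], [-0.09,0.15,0.03]]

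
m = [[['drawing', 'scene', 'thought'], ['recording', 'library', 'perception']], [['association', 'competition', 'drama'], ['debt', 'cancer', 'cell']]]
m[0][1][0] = 'recording'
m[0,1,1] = 'library'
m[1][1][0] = 'debt'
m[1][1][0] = 'debt'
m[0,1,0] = 'recording'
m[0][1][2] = 'perception'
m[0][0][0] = 'drawing'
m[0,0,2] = 'thought'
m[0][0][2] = 'thought'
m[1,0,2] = 'drama'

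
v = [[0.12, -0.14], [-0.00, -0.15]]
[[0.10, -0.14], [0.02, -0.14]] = v@ [[0.67, -0.11], [-0.11, 0.94]]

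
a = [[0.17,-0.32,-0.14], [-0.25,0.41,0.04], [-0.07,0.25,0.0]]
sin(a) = [[0.16, -0.30, -0.14], [-0.23, 0.38, 0.03], [-0.06, 0.24, -0.0]]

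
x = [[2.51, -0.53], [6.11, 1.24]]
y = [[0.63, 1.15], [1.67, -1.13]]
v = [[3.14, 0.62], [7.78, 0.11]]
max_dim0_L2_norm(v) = 8.39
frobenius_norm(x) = 6.74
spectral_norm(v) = 8.40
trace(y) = -0.50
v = y + x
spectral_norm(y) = 2.02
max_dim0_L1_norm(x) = 8.62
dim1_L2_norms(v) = [3.2, 7.78]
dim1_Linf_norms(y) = [1.15, 1.67]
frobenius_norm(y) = 2.41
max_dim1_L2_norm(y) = 2.02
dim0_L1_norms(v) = [10.92, 0.73]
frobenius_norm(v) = 8.41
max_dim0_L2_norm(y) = 1.78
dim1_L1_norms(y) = [1.78, 2.8]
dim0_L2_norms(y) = [1.78, 1.61]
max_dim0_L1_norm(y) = 2.3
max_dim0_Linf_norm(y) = 1.67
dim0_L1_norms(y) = [2.3, 2.28]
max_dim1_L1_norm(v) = 7.89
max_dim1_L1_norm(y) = 2.8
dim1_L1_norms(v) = [3.76, 7.89]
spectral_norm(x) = 6.67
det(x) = 6.35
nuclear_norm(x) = 7.63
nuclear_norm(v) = 8.93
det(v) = -4.48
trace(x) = 3.75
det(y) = -2.63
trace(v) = 3.25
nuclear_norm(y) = 3.32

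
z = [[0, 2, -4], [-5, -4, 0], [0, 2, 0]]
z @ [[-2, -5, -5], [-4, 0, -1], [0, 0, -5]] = [[-8, 0, 18], [26, 25, 29], [-8, 0, -2]]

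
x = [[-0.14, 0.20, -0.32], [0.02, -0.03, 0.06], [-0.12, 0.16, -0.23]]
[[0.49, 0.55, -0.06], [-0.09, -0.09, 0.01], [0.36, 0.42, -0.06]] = x @ [[-0.52, -0.97, 0.33], [-0.27, 0.63, -0.62], [-1.47, -0.89, -0.33]]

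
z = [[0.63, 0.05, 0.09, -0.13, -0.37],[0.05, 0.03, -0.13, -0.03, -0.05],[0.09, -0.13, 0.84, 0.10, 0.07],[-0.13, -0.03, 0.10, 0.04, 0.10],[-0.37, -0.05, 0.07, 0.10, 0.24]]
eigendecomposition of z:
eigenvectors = [[0.7, -0.46, 0.07, 0.53, -0.12], [-0.03, -0.17, 0.01, 0.11, 0.98], [0.62, 0.75, 0.06, -0.15, 0.17], [-0.07, 0.21, -0.89, 0.4, -0.0], [-0.34, 0.39, 0.45, 0.73, -0.03]]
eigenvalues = [0.9, 0.88, -0.01, 0.01, 0.0]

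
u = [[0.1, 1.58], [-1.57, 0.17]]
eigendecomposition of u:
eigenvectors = [[(0.71+0j), (0.71-0j)], [0.02+0.71j, 0.02-0.71j]]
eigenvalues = [(0.13+1.57j), (0.13-1.57j)]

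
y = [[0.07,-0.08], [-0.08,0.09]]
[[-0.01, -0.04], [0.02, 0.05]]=y @ [[0.08, 0.24], [0.24, 0.72]]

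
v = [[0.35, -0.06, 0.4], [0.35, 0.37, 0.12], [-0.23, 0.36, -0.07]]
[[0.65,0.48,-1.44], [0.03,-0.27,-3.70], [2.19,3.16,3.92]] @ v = [[0.73, -0.38, 0.42],[0.77, -1.43, 0.24],[0.97, 2.45, 0.98]]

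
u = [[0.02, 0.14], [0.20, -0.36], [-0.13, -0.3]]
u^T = [[0.02, 0.20, -0.13], [0.14, -0.36, -0.30]]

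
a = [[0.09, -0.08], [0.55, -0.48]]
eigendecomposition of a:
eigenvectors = [[0.66, 0.17],[0.75, 0.99]]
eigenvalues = [-0.0, -0.39]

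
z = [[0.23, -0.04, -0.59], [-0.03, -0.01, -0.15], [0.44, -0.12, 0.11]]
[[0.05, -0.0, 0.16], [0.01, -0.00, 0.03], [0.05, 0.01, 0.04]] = z@ [[0.05, 0.01, 0.17], [-0.25, -0.0, 0.11], [-0.04, 0.01, -0.21]]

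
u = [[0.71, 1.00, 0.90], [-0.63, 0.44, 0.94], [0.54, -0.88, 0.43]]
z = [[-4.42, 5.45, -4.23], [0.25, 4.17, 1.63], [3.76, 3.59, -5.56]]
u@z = [[0.50, 11.27, -6.38],[6.43, 1.78, -1.84],[-0.99, 0.82, -6.11]]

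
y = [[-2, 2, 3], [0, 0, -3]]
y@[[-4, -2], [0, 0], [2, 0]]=[[14, 4], [-6, 0]]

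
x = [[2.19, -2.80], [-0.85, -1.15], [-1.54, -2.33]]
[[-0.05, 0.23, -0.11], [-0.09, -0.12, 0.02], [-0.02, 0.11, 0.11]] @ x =[[-0.14, 0.13], [-0.13, 0.34], [-0.31, -0.33]]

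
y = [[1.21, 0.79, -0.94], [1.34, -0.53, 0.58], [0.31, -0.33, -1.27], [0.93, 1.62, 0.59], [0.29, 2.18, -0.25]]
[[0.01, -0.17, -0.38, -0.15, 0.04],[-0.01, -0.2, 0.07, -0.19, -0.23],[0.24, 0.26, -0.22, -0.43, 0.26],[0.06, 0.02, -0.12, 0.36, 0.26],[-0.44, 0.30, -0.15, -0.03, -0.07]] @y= [[-0.46, 0.07, 0.28], [-0.50, -0.73, -0.25], [0.25, -0.01, -0.11], [0.47, 1.23, 0.26], [-0.23, -0.66, 0.78]]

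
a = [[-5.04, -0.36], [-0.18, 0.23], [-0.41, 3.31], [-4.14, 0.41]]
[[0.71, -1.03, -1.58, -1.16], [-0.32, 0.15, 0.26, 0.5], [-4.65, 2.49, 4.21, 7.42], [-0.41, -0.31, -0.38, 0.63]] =a@[[-0.04, 0.15, 0.22, 0.07], [-1.41, 0.77, 1.30, 2.25]]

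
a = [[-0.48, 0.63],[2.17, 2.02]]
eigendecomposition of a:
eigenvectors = [[-0.81,-0.21], [0.59,-0.98]]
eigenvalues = [-0.94, 2.48]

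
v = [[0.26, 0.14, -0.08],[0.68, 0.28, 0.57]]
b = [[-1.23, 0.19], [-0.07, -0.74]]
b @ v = [[-0.19, -0.12, 0.21], [-0.52, -0.22, -0.42]]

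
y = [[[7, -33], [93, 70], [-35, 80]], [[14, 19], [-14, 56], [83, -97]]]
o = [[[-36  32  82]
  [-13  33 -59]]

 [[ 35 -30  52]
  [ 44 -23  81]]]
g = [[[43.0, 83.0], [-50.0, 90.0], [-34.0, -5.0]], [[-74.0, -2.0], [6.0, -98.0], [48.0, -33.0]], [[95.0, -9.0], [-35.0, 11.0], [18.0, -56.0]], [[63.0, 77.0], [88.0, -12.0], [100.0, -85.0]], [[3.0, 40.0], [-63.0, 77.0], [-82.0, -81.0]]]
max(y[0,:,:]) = 93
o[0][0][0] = -36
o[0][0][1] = 32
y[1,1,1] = 56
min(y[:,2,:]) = -97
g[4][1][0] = -63.0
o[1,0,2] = 52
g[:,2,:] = [[-34.0, -5.0], [48.0, -33.0], [18.0, -56.0], [100.0, -85.0], [-82.0, -81.0]]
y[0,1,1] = 70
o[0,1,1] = 33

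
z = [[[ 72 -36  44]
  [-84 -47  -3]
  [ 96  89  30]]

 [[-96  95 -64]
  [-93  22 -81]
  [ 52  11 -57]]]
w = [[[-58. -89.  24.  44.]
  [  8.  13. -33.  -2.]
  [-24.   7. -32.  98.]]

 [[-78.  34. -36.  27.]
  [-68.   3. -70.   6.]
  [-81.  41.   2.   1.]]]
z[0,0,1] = -36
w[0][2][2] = -32.0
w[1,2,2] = 2.0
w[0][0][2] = 24.0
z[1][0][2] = -64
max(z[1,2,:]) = 52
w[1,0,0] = -78.0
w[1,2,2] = 2.0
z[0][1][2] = -3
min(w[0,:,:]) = -89.0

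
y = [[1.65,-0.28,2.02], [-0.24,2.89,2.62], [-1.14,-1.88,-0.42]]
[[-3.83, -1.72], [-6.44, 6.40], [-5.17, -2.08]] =y @[[3.09,  -1.22], [1.81,  1.76], [-4.17,  0.39]]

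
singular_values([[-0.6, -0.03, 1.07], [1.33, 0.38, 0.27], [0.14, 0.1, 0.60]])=[1.52, 1.25, 0.01]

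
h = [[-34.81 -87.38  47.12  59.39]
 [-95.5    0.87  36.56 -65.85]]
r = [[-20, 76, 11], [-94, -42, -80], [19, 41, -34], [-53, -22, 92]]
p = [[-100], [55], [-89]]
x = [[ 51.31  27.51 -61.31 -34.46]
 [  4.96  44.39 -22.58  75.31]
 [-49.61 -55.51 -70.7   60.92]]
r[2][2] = -34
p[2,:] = [-89]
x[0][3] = -34.46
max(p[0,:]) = -100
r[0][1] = 76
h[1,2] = 36.56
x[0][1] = 27.51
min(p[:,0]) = -100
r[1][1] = -42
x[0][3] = -34.46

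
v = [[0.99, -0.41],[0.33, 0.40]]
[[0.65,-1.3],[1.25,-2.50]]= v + [[-0.34, -0.89], [0.92, -2.9]]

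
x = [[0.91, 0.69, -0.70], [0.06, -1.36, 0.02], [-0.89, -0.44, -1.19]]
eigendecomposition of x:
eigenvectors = [[(-0.94+0j), 0.31+0.12j, (0.31-0.12j)], [-0.02+0.00j, -0.19-0.37j, -0.19+0.37j], [0.35+0.00j, (0.85+0j), (0.85-0j)]]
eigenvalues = [(1.19+0j), (-1.41+0.07j), (-1.41-0.07j)]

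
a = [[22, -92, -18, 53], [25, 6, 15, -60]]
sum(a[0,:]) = -35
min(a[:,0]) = 22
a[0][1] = -92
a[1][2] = 15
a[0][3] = 53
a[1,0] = 25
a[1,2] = 15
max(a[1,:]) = 25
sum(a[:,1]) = -86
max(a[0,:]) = 53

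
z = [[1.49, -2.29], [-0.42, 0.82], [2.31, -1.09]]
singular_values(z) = [3.7, 1.07]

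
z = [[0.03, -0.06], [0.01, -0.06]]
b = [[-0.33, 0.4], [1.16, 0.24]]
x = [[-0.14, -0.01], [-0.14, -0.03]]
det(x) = 0.00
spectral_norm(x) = 0.20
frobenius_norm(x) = 0.20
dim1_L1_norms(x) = [0.15, 0.17]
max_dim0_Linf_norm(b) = 1.16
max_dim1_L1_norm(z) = 0.09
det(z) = -0.00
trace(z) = -0.03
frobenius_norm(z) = 0.09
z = x @ b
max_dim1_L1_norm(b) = 1.4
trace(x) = -0.17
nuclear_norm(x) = 0.21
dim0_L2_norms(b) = [1.21, 0.47]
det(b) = -0.54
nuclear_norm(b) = 1.66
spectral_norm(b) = 1.21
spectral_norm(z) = 0.09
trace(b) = -0.09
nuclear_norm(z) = 0.10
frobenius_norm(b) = 1.29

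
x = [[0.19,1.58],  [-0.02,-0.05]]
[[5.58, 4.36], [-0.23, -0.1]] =x @ [[3.48, -2.40],  [3.11, 3.05]]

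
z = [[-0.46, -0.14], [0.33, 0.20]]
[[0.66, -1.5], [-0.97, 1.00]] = z@[[0.07,  3.51],[-4.97,  -0.8]]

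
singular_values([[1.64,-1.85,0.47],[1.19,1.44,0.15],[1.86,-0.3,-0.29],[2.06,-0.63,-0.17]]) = [3.63, 2.15, 0.56]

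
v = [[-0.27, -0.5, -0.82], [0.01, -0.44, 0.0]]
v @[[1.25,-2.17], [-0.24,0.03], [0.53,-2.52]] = [[-0.65, 2.64], [0.12, -0.03]]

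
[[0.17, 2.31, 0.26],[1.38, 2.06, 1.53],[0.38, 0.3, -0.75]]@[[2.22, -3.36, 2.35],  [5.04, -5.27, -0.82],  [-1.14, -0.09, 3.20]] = [[11.72,-12.77,-0.66], [11.70,-15.63,6.45], [3.21,-2.79,-1.75]]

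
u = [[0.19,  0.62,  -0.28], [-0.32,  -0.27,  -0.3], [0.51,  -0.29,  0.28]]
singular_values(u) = [0.79, 0.71, 0.24]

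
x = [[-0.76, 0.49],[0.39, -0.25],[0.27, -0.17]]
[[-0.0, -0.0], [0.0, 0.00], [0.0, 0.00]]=x @ [[0.03,0.13], [0.04,0.20]]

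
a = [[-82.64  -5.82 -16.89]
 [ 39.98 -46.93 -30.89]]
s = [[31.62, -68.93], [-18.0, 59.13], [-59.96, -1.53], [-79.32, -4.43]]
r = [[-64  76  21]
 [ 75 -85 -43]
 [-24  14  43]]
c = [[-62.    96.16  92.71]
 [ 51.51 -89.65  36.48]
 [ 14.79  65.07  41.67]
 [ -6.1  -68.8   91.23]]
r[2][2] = 43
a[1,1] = -46.93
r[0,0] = -64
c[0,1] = 96.16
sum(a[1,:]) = -37.84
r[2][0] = -24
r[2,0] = -24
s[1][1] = 59.13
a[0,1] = -5.82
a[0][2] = -16.89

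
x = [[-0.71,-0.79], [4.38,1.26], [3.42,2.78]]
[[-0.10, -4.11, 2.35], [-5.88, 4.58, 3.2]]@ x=[[-9.89, 1.43], [35.18, 19.31]]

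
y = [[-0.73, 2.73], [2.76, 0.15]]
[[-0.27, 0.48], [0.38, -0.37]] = y @ [[0.14, -0.14], [-0.06, 0.14]]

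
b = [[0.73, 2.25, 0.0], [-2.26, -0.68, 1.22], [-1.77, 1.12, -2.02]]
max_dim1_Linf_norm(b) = 2.26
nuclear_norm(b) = 7.71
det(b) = -15.13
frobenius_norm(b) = 4.60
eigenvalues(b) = [(0.41+2.29j), (0.41-2.29j), (-2.79+0j)]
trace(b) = -1.97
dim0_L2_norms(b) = [2.96, 2.6, 2.36]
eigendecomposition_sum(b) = [[(0.39+1.09j), (0.97-0.04j), (0.25-0.25j)], [-1.17+0.24j, -0.10+0.99j, (0.22+0.29j)], [-0.78+0.05j, -0.15+0.63j, 0.12+0.21j]] + [[0.39-1.09j,0.97+0.04j,(0.25+0.25j)], [(-1.17-0.24j),(-0.1-0.99j),(0.22-0.29j)], [-0.78-0.05j,(-0.15-0.63j),(0.12-0.21j)]] + [[-0.05-0.00j, (0.31+0j), (-0.49+0j)], [(0.07+0j), -0.49-0.00j, 0.77-0.00j], [(-0.22-0j), 1.43+0.00j, (-2.25+0j)]]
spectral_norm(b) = 3.10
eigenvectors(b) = [[0.09+0.63j, (0.09-0.63j), (0.2+0j)], [-0.65+0.00j, (-0.65-0j), (-0.32+0j)], [-0.42-0.06j, (-0.42+0.06j), (0.93+0j)]]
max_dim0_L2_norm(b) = 2.96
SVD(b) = [[-0.64,-0.07,-0.76], [0.74,-0.30,-0.60], [-0.19,-0.95,0.24]] @ diag([3.101621916061874, 2.9662671873723645, 1.643989191850941]) @ [[-0.59, -0.7, 0.41], [0.78, -0.34, 0.53], [0.22, -0.63, -0.74]]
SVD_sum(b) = [[1.17, 1.39, -0.83], [-1.35, -1.6, 0.95], [0.34, 0.4, -0.24]] + [[-0.16, 0.07, -0.11],[-0.69, 0.3, -0.47],[-2.2, 0.97, -1.48]] + [[-0.28, 0.79, 0.93],[-0.22, 0.62, 0.73],[0.09, -0.25, -0.30]]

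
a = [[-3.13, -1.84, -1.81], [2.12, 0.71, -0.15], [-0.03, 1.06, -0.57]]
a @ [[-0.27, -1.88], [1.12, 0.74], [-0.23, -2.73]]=[[-0.80, 9.46],[0.26, -3.05],[1.33, 2.4]]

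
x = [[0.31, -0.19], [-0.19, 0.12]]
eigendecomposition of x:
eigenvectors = [[0.85, 0.53], [-0.53, 0.85]]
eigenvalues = [0.43, 0.0]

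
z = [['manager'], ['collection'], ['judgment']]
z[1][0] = 'collection'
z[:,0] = ['manager', 'collection', 'judgment']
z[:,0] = ['manager', 'collection', 'judgment']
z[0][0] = 'manager'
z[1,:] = ['collection']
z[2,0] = 'judgment'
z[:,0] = ['manager', 'collection', 'judgment']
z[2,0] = 'judgment'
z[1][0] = 'collection'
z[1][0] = 'collection'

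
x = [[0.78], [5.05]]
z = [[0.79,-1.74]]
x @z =[[0.62, -1.36], [3.99, -8.79]]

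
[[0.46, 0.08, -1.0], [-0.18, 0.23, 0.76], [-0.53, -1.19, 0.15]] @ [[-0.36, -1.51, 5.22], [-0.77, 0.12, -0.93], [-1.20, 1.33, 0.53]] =[[0.97, -2.02, 1.80], [-1.02, 1.31, -0.75], [0.93, 0.86, -1.58]]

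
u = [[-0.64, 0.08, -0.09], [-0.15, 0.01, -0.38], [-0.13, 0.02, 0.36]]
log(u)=[[-0.21+3.07j,-0.64+0.01j,(-0.51+0.54j)], [(2.09-0.42j),(-5.5+3.23j),(-4.16+3.18j)], [(0.05+0.42j),0.03-0.08j,-0.97-0.01j]]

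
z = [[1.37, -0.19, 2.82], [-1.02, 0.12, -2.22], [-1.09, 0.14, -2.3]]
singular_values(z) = [4.73, 0.05, 0.0]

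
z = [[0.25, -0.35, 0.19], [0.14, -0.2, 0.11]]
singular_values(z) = [0.54, 0.0]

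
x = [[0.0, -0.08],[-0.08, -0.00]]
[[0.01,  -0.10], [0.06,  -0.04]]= x @ [[-0.77, 0.52], [-0.11, 1.2]]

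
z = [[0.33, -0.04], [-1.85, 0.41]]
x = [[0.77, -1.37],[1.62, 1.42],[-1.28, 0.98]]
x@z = [[2.79, -0.59], [-2.09, 0.52], [-2.24, 0.45]]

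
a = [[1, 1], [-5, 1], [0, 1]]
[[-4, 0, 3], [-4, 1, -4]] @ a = [[-4, -1], [-9, -7]]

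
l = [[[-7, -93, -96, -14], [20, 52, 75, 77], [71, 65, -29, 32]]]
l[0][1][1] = 52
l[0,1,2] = 75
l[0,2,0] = 71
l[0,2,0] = 71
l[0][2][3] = 32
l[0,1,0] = 20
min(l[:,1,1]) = 52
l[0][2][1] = 65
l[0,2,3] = 32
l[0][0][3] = -14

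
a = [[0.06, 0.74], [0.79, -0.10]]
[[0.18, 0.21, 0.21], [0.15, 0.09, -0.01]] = a @ [[0.22, 0.15, 0.02], [0.23, 0.27, 0.28]]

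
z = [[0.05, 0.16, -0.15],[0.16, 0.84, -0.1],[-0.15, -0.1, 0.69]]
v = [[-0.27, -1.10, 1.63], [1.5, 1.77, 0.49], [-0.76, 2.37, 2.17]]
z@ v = [[0.34, -0.13, -0.17], [1.29, 1.07, 0.46], [-0.63, 1.62, 1.2]]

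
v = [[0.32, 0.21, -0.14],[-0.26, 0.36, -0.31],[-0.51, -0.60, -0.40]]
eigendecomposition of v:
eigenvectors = [[0.07+0.00j, (0.75+0j), 0.75-0.00j], [0.31+0.00j, (0.12+0.31j), 0.12-0.31j], [0.95+0.00j, -0.55-0.15j, -0.55+0.15j]]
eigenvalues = [(-0.64+0j), (0.46+0.11j), (0.46-0.11j)]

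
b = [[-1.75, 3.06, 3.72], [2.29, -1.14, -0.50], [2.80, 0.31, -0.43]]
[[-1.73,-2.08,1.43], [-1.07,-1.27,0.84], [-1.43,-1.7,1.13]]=b @ [[-0.63, -0.75, 0.5], [0.01, 0.01, -0.00], [-0.77, -0.92, 0.62]]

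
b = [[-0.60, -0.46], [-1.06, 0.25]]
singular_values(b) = [1.22, 0.52]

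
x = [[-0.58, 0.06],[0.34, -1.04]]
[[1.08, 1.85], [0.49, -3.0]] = x @ [[-1.98, -2.99],[-1.12, 1.91]]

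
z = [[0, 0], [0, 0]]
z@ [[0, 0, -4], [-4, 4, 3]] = [[0, 0, 0], [0, 0, 0]]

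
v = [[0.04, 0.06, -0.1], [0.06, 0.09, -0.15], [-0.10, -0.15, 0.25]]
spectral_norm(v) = 0.38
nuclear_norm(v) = 0.38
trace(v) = 0.38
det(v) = 0.00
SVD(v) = [[-0.32, 0.94, 0.11], [-0.49, -0.27, 0.83], [0.81, 0.22, 0.54]] @ diag([0.37999999999999995, 1.2950904495891128e-17, 6.368445016494916e-18]) @ [[-0.32, -0.49, 0.81], [0.55, 0.6, 0.58], [-0.77, 0.64, 0.07]]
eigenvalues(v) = [0.38, 0.0, -0.0]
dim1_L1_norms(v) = [0.2, 0.3, 0.5]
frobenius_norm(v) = 0.38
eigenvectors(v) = [[-0.32, -0.66, 0.23], [-0.49, 0.73, 0.79], [0.81, 0.17, 0.57]]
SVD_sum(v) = [[0.04, 0.06, -0.1], [0.06, 0.09, -0.15], [-0.10, -0.15, 0.25]] + [[0.00, 0.00, 0.0], [-0.0, -0.0, -0.0], [0.0, 0.0, 0.00]] + [[-0.0, 0.0, 0.0], [-0.0, 0.00, 0.00], [-0.00, 0.0, 0.00]]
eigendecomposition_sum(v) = [[0.04, 0.06, -0.1], [0.06, 0.09, -0.15], [-0.10, -0.15, 0.25]] + [[0.0,-0.00,0.0],[-0.0,0.00,-0.0],[-0.00,0.00,-0.0]] + [[-0.00,-0.0,-0.0], [-0.00,-0.00,-0.0], [-0.00,-0.00,-0.00]]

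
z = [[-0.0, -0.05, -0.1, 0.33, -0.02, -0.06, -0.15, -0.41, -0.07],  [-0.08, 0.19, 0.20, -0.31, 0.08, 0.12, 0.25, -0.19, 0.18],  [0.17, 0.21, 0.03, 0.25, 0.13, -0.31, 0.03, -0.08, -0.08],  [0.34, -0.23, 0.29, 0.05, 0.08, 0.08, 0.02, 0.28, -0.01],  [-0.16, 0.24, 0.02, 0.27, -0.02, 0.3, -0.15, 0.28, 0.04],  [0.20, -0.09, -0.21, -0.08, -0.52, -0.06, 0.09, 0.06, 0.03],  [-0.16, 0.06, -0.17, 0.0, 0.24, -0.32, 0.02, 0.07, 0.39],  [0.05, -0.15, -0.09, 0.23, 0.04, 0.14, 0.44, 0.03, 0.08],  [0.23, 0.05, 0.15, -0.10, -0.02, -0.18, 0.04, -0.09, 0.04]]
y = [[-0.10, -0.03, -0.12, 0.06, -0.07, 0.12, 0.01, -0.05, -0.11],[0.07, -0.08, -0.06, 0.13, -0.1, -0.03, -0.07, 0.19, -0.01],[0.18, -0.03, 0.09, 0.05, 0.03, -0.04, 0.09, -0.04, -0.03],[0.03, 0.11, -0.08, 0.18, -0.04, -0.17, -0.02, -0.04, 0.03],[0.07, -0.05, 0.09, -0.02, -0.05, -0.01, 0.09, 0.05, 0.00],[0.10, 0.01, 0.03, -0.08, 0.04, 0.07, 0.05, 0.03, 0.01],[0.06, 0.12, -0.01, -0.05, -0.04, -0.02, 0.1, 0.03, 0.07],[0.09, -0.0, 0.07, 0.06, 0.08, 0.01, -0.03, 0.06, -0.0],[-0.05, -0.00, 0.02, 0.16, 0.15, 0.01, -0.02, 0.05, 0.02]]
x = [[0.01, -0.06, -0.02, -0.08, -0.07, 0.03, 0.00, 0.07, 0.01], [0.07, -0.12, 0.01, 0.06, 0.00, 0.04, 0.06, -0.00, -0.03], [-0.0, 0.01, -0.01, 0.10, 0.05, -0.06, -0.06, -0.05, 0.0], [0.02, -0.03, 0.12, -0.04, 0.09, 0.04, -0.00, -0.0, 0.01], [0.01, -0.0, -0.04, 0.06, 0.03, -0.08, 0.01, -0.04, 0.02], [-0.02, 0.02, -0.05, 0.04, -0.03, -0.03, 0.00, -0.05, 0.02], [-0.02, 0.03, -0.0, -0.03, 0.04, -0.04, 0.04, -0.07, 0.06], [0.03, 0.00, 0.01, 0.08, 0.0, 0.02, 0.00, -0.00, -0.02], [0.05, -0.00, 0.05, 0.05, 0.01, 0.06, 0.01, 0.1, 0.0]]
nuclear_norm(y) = 1.72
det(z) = -0.00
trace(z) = 0.28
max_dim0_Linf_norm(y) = 0.19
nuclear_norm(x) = 0.97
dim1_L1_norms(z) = [1.19, 1.6, 1.29, 1.38, 1.48, 1.34, 1.43, 1.25, 0.9]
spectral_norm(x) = 0.26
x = y @ z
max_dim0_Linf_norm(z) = 0.52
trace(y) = 0.29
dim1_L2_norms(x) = [0.15, 0.17, 0.15, 0.16, 0.12, 0.1, 0.12, 0.09, 0.15]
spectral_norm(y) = 0.36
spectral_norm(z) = 0.76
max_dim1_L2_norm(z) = 0.62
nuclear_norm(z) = 4.55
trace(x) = -0.12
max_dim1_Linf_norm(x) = 0.12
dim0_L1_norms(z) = [1.39, 1.27, 1.26, 1.62, 1.15, 1.57, 1.19, 1.49, 0.92]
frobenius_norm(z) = 1.68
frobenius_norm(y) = 0.68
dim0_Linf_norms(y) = [0.18, 0.12, 0.12, 0.18, 0.15, 0.17, 0.1, 0.19, 0.11]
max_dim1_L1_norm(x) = 0.39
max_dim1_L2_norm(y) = 0.29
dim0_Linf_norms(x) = [0.07, 0.12, 0.12, 0.1, 0.09, 0.08, 0.06, 0.1, 0.06]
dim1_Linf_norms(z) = [0.41, 0.31, 0.31, 0.34, 0.3, 0.52, 0.39, 0.44, 0.23]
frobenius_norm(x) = 0.41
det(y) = 0.00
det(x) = -0.00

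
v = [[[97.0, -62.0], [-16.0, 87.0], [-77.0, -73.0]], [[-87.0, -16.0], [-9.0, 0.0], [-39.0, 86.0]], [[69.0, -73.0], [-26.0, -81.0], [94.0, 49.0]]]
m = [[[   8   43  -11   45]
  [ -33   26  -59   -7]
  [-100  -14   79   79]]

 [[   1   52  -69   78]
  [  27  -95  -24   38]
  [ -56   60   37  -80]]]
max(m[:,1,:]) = 38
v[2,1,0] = -26.0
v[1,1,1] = 0.0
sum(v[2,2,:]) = 143.0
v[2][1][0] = -26.0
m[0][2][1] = -14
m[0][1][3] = -7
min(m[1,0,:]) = -69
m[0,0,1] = 43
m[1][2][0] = -56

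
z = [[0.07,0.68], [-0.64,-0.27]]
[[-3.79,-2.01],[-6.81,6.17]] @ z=[[1.02,-2.03], [-4.43,-6.3]]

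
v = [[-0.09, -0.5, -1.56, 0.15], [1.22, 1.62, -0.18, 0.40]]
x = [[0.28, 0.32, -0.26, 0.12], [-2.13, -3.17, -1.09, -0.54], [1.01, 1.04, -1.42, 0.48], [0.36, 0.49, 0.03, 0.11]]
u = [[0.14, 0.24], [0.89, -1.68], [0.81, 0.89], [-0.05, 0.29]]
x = u @ v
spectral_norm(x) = 4.23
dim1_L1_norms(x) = [0.98, 6.93, 3.95, 0.99]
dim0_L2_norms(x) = [2.4, 3.39, 1.81, 0.74]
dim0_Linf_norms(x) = [2.13, 3.17, 1.42, 0.54]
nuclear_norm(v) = 3.71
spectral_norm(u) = 2.00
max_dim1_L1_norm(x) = 6.93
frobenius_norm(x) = 4.59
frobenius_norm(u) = 2.29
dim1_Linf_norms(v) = [1.56, 1.62]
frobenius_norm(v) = 2.65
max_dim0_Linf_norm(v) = 1.62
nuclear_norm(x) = 6.01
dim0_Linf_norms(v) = [1.22, 1.62, 1.56, 0.4]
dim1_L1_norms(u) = [0.38, 2.57, 1.7, 0.34]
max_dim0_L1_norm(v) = 2.12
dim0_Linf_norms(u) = [0.89, 1.68]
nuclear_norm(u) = 3.11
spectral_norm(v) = 2.12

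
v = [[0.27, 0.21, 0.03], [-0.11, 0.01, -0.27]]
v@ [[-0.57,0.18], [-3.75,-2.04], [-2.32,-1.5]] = [[-1.01, -0.42], [0.65, 0.36]]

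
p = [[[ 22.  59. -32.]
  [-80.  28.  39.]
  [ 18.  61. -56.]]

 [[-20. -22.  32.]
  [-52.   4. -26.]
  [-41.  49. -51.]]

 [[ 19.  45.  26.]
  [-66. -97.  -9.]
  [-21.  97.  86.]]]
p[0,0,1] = 59.0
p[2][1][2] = -9.0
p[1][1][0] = -52.0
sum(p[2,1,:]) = -172.0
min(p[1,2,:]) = -51.0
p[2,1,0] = -66.0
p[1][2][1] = 49.0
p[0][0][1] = 59.0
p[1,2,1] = 49.0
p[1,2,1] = 49.0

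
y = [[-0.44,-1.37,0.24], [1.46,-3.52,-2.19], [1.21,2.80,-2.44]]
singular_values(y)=[4.72, 3.79, 0.32]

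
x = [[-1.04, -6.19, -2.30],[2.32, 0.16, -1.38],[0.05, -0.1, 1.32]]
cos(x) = [[17.63, -15.80, -13.67], [5.9, 20.29, 8.13], [0.36, 0.48, 0.31]]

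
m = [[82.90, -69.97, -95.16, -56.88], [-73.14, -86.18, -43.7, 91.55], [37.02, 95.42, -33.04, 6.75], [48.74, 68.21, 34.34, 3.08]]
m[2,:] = [37.02, 95.42, -33.04, 6.75]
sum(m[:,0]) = 95.52000000000001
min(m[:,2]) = -95.16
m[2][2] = -33.04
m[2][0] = 37.02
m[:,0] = [82.9, -73.14, 37.02, 48.74]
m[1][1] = -86.18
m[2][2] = -33.04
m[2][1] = 95.42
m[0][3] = -56.88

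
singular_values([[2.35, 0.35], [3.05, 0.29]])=[3.88, 0.1]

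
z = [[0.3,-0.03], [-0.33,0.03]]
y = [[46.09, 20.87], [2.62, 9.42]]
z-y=[[-45.79, -20.90], [-2.95, -9.39]]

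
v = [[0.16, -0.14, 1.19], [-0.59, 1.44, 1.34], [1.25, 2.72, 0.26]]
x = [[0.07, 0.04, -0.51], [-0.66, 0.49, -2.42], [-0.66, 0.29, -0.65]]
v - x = [[0.09, -0.18, 1.70], [0.07, 0.95, 3.76], [1.91, 2.43, 0.91]]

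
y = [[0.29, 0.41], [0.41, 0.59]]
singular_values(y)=[0.88, 0.0]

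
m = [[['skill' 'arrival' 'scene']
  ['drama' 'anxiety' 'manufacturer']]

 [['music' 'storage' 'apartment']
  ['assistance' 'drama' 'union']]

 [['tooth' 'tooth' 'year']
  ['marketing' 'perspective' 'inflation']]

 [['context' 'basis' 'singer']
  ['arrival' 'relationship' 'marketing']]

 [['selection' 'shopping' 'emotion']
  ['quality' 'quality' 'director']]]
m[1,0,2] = 'apartment'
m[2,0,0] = 'tooth'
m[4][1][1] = 'quality'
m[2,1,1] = 'perspective'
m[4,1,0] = 'quality'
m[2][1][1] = 'perspective'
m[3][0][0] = 'context'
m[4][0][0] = 'selection'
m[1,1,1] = 'drama'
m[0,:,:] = [['skill', 'arrival', 'scene'], ['drama', 'anxiety', 'manufacturer']]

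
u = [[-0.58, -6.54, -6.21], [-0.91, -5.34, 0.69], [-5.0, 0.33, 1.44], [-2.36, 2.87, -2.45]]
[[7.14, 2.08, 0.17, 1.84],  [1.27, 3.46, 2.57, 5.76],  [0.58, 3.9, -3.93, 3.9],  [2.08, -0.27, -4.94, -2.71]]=u @[[-0.37, -0.74, 0.89, -0.64], [-0.28, -0.49, -0.57, -0.88], [-0.82, 0.25, 0.49, 0.69]]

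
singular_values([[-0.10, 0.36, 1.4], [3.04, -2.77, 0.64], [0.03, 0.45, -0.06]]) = [4.17, 1.45, 0.35]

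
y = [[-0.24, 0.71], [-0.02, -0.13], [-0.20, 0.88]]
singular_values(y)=[1.18, 0.08]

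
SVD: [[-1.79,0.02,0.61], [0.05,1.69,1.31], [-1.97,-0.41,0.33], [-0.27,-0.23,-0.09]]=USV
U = [[-0.68, -0.09, 0.56],[-0.06, -0.98, -0.07],[-0.73, 0.15, -0.59],[-0.09, 0.12, 0.58]]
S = [2.77, 2.18, 0.0]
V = [[0.96, 0.07, -0.26],[-0.1, -0.80, -0.59],[0.25, -0.6, 0.76]]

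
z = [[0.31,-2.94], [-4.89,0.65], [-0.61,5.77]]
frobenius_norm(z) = 8.17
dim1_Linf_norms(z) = [2.94, 4.89, 5.77]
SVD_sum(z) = [[0.99, -2.69], [-0.79, 2.15], [-1.94, 5.28]] + [[-0.68,-0.25], [-4.1,-1.5], [1.33,0.49]]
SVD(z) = [[-0.43, -0.16],[0.34, -0.94],[0.84, 0.3]] @ diag([6.719178435096154, 4.646712941137939]) @ [[-0.34, 0.94], [0.94, 0.34]]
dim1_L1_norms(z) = [3.25, 5.54, 6.38]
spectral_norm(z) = 6.72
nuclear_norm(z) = 11.37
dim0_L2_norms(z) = [4.94, 6.51]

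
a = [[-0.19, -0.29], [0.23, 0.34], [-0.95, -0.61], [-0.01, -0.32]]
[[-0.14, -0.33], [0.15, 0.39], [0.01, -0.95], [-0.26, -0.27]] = a@[[-0.54, 0.47], [0.82, 0.82]]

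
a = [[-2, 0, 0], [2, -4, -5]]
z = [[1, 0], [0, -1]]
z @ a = [[-2, 0, 0], [-2, 4, 5]]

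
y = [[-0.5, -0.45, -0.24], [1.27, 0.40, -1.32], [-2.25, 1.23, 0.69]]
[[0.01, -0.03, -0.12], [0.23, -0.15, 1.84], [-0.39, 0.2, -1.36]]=y@[[0.10, -0.03, 0.46], [-0.08, 0.05, 0.23], [-0.1, 0.1, -0.88]]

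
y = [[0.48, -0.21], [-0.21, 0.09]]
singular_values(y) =[0.57, 0.0]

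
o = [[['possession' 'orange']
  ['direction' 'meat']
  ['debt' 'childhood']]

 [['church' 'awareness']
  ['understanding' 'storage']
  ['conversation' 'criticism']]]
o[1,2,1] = 'criticism'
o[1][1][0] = 'understanding'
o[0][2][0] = 'debt'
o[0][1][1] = 'meat'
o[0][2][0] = 'debt'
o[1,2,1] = 'criticism'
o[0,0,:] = ['possession', 'orange']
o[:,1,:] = [['direction', 'meat'], ['understanding', 'storage']]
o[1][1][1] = 'storage'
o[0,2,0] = 'debt'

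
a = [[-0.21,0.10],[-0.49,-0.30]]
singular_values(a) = [0.59, 0.19]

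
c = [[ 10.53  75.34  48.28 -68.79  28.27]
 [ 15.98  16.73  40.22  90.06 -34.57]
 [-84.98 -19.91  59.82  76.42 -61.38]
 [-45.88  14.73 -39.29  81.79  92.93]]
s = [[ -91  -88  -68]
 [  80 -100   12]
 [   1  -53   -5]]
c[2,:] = [-84.98, -19.91, 59.82, 76.42, -61.38]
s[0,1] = -88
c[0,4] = 28.27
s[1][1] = -100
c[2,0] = -84.98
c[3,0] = -45.88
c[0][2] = 48.28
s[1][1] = -100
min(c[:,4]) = -61.38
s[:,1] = [-88, -100, -53]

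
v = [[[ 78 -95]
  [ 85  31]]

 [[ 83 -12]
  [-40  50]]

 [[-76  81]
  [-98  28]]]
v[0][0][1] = -95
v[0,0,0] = 78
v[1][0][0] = 83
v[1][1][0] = -40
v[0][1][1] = 31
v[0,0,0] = 78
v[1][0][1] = -12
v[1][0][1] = -12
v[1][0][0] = 83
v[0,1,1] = 31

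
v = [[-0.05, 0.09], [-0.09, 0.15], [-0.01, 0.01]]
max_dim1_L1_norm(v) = 0.24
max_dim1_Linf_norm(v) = 0.15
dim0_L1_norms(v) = [0.15, 0.25]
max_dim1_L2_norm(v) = 0.17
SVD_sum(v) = [[-0.05,0.09], [-0.09,0.15], [-0.01,0.01]] + [[0.0, 0.0], [-0.00, -0.0], [-0.0, -0.0]]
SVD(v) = [[-0.51, 0.58], [-0.86, -0.28], [-0.07, -0.77]] @ diag([0.20341763206916172, 0.0046116117979671375]) @ [[0.51, -0.86], [0.86, 0.51]]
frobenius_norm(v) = 0.20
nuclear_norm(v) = 0.21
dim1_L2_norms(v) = [0.1, 0.17, 0.01]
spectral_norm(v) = 0.20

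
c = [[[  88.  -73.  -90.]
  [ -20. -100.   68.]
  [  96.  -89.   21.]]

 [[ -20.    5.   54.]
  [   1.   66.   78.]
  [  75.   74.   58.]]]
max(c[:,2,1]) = 74.0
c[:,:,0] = [[88.0, -20.0, 96.0], [-20.0, 1.0, 75.0]]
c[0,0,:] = [88.0, -73.0, -90.0]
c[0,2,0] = 96.0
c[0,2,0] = 96.0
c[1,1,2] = 78.0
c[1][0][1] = 5.0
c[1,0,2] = 54.0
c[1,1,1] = 66.0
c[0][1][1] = -100.0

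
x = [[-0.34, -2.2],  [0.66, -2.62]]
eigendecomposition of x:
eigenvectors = [[(-0.88+0j), (-0.88-0j)], [-0.45+0.16j, -0.45-0.16j]]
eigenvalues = [(-1.48+0.39j), (-1.48-0.39j)]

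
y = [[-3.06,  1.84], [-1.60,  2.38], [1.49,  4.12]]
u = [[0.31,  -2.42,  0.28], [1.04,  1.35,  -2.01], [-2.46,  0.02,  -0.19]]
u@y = [[3.34,-4.04], [-8.34,-3.15], [7.21,-5.26]]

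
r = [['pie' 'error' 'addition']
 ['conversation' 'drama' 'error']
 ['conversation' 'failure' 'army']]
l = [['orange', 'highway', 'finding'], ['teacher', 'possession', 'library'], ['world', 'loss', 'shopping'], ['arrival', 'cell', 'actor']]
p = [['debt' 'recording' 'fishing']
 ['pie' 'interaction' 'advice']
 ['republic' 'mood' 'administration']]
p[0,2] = 'fishing'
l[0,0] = 'orange'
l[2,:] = ['world', 'loss', 'shopping']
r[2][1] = 'failure'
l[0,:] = ['orange', 'highway', 'finding']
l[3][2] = 'actor'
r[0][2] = 'addition'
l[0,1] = 'highway'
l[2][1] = 'loss'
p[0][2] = 'fishing'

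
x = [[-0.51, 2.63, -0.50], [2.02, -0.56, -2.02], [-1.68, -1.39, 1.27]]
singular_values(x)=[3.6, 3.0, 0.54]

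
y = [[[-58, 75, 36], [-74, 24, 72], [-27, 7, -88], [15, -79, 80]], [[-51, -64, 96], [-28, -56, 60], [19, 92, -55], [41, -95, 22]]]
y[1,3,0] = 41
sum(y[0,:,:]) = -17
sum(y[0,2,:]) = -108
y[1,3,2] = 22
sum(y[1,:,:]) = -19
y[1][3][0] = 41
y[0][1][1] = 24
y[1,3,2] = 22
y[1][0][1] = -64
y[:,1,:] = [[-74, 24, 72], [-28, -56, 60]]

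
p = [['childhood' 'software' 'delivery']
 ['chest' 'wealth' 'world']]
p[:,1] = ['software', 'wealth']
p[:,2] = ['delivery', 'world']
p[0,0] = 'childhood'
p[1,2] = 'world'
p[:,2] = ['delivery', 'world']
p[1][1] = 'wealth'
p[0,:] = ['childhood', 'software', 'delivery']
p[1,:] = ['chest', 'wealth', 'world']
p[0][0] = 'childhood'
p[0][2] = 'delivery'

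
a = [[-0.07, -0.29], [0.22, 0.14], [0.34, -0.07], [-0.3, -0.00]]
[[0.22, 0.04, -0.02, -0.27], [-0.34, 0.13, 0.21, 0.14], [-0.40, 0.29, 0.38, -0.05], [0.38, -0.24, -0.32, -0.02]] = a@ [[-1.26, 0.8, 1.08, 0.05], [-0.45, -0.32, -0.2, 0.93]]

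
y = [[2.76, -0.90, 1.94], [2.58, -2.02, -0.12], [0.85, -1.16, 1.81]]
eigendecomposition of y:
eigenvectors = [[-0.07,-0.86,-0.80], [-0.96,-0.46,-0.57], [-0.29,-0.21,0.19]]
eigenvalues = [-1.88, 2.75, 1.67]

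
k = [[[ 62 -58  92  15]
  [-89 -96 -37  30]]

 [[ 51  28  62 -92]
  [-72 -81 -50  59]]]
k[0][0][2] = 92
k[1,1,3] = 59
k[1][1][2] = -50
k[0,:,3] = [15, 30]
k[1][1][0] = -72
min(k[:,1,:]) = -96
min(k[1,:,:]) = -92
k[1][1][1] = -81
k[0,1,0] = -89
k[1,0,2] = 62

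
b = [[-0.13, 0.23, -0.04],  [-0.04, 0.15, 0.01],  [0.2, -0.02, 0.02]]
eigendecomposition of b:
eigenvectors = [[(0.3-0.4j), (0.3+0.4j), (0.43+0j)], [0.12-0.03j, 0.12+0.03j, 0.61+0.00j], [-0.86+0.00j, -0.86-0.00j, 0.66+0.00j]]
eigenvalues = [(-0.05+0.09j), (-0.05-0.09j), (0.13+0j)]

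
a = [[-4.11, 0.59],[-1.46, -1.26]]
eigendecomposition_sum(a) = [[-4.36,1.03], [-2.54,0.60]] + [[0.25, -0.44], [1.08, -1.86]]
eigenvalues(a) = [-3.77, -1.6]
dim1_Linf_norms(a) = [4.11, 1.46]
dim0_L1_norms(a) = [5.57, 1.85]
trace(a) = -5.37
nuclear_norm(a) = 5.75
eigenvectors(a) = [[-0.86, -0.23], [-0.50, -0.97]]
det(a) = 6.04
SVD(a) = [[-0.95,-0.32],[-0.32,0.95]] @ diag([4.363911581704667, 1.3840793716633017]) @ [[1.0, -0.03],[-0.03, -1.00]]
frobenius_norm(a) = 4.58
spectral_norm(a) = 4.36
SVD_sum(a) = [[-4.13,  0.14], [-1.42,  0.05]] + [[0.02, 0.45],[-0.04, -1.31]]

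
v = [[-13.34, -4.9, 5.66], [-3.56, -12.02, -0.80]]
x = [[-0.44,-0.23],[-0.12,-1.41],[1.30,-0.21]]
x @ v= [[6.69, 4.92, -2.31], [6.62, 17.54, 0.45], [-16.59, -3.85, 7.53]]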